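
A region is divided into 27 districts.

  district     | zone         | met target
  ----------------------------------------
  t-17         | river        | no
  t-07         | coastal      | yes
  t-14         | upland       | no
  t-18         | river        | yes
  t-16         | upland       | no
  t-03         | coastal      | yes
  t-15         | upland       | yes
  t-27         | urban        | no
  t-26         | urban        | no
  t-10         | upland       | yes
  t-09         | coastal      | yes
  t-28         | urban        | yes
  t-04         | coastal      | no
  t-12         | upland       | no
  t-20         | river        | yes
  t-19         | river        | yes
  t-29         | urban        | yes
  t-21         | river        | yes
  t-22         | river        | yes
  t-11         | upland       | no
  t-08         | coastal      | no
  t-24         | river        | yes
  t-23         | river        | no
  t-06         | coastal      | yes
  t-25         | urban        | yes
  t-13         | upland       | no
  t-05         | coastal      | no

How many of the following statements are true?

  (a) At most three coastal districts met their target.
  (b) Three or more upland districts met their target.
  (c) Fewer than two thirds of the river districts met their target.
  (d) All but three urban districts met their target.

0

(a) coastal: |A| = 7, |A ∩ B| = 4; needs |A ∩ B| ≤ 3 — false.
(b) upland: |A| = 7, |A ∩ B| = 2; needs |A ∩ B| ≥ 3 — false.
(c) river: |A| = 8, |A ∩ B| = 6; needs |A ∩ B| / |A| < 2/3 — false.
(d) urban: |A| = 5, |A ∩ B| = 3; needs |A ∖ B| = 3 — false.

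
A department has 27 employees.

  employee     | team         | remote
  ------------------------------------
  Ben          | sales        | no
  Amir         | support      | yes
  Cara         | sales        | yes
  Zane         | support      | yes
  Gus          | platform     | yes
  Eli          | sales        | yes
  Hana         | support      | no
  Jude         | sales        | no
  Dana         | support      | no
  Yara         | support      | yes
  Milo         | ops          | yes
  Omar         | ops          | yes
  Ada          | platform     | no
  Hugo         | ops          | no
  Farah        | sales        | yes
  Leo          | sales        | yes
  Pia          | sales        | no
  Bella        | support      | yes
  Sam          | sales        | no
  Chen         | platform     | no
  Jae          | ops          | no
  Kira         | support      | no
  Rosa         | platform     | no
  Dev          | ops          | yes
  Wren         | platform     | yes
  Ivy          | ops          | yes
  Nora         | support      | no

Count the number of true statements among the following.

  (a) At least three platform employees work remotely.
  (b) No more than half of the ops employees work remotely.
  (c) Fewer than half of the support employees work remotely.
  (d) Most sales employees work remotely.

(a) platform: |A| = 5, |A ∩ B| = 2; needs |A ∩ B| ≥ 3 — false.
(b) ops: |A| = 6, |A ∩ B| = 4; needs |A ∩ B| ≤ |A ∖ B| — false.
(c) support: |A| = 8, |A ∩ B| = 4; needs |A ∩ B| < |A ∖ B| — false.
(d) sales: |A| = 8, |A ∩ B| = 4; needs |A ∩ B| > |A ∖ B| — false.

0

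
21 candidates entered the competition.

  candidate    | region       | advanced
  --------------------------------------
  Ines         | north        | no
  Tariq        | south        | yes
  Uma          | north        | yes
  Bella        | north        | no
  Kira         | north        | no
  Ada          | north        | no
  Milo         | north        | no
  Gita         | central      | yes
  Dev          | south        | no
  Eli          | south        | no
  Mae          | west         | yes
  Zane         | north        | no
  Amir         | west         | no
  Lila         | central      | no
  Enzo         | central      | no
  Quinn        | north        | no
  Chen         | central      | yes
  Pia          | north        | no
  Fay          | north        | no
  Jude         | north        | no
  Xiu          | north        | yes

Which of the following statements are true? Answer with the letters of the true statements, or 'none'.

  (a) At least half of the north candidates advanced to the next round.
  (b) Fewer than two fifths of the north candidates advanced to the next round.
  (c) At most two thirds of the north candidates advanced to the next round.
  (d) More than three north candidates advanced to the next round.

(b), (c)

|A| = 12, |A ∩ B| = 2, |A ∖ B| = 10.
(a) |A ∩ B| ≥ |A ∖ B|: fails.
(b) |A ∩ B| / |A| < 2/5: holds.
(c) |A ∩ B| / |A| ≤ 2/3: holds.
(d) |A ∩ B| > 3: fails.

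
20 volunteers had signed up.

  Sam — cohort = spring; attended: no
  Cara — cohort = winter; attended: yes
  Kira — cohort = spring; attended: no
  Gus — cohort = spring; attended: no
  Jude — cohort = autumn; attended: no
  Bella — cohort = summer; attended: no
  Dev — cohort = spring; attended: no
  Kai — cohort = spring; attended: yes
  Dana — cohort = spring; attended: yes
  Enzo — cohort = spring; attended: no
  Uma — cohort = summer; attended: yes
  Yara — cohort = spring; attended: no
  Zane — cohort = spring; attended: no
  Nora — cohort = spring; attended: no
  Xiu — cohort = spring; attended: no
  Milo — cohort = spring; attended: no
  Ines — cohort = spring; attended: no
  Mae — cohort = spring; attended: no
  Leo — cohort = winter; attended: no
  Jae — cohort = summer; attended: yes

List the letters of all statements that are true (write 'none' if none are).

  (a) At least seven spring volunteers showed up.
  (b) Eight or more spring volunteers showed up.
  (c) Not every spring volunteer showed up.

|A| = 14, |A ∩ B| = 2, |A ∖ B| = 12.
(a) |A ∩ B| ≥ 7: fails.
(b) |A ∩ B| ≥ 8: fails.
(c) A ⊄ B (|A ∖ B| ≥ 1): holds.

(c)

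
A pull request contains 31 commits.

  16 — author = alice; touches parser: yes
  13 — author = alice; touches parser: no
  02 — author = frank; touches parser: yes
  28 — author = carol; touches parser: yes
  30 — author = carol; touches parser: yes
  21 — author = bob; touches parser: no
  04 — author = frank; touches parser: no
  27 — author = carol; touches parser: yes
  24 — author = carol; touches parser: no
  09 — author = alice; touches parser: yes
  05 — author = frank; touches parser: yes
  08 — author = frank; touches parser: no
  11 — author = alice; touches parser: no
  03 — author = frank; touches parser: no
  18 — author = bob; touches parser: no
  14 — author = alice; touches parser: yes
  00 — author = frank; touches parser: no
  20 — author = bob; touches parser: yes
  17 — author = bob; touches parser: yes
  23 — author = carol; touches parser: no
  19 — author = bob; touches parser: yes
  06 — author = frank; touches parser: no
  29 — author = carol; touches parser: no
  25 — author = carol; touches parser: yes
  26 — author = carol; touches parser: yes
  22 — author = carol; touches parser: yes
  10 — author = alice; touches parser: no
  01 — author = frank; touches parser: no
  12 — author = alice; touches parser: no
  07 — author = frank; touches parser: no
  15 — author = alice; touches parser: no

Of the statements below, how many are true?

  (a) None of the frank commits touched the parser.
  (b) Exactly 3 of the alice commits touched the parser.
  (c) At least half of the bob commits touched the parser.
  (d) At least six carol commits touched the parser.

3

(a) frank: |A| = 9, |A ∩ B| = 2; needs A ∩ B = ∅ (|A ∩ B| = 0) — false.
(b) alice: |A| = 8, |A ∩ B| = 3; needs |A ∩ B| = 3 — true.
(c) bob: |A| = 5, |A ∩ B| = 3; needs |A ∩ B| ≥ |A ∖ B| — true.
(d) carol: |A| = 9, |A ∩ B| = 6; needs |A ∩ B| ≥ 6 — true.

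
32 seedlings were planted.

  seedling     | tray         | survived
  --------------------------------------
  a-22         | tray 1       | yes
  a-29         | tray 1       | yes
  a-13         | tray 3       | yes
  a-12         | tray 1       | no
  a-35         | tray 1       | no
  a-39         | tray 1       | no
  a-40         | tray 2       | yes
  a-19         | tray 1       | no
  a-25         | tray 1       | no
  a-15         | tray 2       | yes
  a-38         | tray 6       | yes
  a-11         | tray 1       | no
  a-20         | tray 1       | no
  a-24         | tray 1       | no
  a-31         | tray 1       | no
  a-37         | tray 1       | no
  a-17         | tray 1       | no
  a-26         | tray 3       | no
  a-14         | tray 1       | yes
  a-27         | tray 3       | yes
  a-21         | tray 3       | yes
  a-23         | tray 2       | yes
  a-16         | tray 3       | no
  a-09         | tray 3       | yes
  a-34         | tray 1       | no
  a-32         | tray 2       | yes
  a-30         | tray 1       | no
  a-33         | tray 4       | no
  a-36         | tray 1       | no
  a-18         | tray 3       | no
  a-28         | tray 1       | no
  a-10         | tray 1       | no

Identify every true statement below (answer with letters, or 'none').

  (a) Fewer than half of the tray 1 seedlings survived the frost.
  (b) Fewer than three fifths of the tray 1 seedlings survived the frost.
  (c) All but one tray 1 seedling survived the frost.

|A| = 19, |A ∩ B| = 3, |A ∖ B| = 16.
(a) |A ∩ B| < |A ∖ B|: holds.
(b) |A ∩ B| / |A| < 3/5: holds.
(c) |A ∖ B| = 1: fails.

(a), (b)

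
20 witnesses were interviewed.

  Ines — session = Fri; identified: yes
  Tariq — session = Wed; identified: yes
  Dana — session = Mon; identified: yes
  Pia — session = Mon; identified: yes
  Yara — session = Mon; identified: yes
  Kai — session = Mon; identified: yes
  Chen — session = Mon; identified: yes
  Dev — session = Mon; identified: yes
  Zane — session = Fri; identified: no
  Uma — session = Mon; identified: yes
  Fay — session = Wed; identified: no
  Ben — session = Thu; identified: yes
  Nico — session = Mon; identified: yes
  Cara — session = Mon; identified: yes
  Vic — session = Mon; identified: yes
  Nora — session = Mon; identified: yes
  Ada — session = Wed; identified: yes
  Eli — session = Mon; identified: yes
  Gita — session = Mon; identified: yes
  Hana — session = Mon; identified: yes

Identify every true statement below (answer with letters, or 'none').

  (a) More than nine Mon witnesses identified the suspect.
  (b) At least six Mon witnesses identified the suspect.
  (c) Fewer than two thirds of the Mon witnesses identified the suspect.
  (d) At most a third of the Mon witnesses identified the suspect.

|A| = 14, |A ∩ B| = 14, |A ∖ B| = 0.
(a) |A ∩ B| > 9: holds.
(b) |A ∩ B| ≥ 6: holds.
(c) |A ∩ B| / |A| < 2/3: fails.
(d) |A ∩ B| / |A| ≤ 1/3: fails.

(a), (b)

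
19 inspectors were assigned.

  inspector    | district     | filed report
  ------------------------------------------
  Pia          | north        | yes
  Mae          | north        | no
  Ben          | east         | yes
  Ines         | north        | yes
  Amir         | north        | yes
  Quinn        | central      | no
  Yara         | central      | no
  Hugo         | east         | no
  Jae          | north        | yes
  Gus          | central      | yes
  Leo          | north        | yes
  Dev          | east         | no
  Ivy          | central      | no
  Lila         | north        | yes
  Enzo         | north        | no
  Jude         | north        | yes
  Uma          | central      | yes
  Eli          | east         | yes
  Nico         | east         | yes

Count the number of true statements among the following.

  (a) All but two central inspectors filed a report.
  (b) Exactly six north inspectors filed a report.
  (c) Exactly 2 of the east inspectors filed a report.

(a) central: |A| = 5, |A ∩ B| = 2; needs |A ∖ B| = 2 — false.
(b) north: |A| = 9, |A ∩ B| = 7; needs |A ∩ B| = 6 — false.
(c) east: |A| = 5, |A ∩ B| = 3; needs |A ∩ B| = 2 — false.

0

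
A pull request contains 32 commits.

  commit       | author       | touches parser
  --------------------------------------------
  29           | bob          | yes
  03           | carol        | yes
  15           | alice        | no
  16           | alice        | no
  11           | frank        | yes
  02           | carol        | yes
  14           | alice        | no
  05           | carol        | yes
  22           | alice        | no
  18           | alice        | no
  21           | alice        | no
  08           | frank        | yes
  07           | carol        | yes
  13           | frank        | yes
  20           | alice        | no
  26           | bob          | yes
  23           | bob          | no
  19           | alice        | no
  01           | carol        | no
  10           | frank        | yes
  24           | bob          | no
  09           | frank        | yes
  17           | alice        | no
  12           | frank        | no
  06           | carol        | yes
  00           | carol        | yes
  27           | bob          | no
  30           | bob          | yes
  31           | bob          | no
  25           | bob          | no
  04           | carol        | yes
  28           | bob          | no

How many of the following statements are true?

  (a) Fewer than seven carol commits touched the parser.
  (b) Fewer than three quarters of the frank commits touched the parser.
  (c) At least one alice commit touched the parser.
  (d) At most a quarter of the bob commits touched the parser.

0

(a) carol: |A| = 8, |A ∩ B| = 7; needs |A ∩ B| < 7 — false.
(b) frank: |A| = 6, |A ∩ B| = 5; needs |A ∩ B| / |A| < 3/4 — false.
(c) alice: |A| = 9, |A ∩ B| = 0; needs A ∩ B ≠ ∅ (|A ∩ B| ≥ 1) — false.
(d) bob: |A| = 9, |A ∩ B| = 3; needs |A ∩ B| / |A| ≤ 1/4 — false.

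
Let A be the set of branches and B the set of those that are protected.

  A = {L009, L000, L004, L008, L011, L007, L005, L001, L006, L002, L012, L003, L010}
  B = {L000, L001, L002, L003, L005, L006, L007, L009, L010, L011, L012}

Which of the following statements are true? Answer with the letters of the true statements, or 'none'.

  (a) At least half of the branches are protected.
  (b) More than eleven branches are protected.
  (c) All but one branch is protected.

|A| = 13, |A ∩ B| = 11, |A ∖ B| = 2.
(a) |A ∩ B| ≥ |A ∖ B|: holds.
(b) |A ∩ B| > 11: fails.
(c) |A ∖ B| = 1: fails.

(a)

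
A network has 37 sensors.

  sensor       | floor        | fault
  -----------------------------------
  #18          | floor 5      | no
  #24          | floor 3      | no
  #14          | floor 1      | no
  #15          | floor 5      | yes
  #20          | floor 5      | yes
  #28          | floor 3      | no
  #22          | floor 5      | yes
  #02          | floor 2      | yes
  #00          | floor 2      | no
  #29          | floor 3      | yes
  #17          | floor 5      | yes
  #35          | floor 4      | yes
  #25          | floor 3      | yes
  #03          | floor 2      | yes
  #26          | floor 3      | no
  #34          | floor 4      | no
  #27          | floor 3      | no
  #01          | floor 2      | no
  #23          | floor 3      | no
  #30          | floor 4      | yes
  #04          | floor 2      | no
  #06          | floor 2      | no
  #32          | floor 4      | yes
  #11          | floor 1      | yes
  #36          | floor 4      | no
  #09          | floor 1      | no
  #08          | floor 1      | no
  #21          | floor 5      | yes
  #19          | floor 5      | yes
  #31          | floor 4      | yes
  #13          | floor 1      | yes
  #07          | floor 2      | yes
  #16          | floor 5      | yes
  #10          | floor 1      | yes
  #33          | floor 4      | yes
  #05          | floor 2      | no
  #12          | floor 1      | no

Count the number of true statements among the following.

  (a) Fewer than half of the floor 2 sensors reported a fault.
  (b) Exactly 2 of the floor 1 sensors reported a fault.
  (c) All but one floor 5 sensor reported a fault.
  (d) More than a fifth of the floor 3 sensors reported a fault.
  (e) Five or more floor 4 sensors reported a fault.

4

(a) floor 2: |A| = 8, |A ∩ B| = 3; needs |A ∩ B| < |A ∖ B| — true.
(b) floor 1: |A| = 7, |A ∩ B| = 3; needs |A ∩ B| = 2 — false.
(c) floor 5: |A| = 8, |A ∩ B| = 7; needs |A ∖ B| = 1 — true.
(d) floor 3: |A| = 7, |A ∩ B| = 2; needs |A ∩ B| / |A| > 1/5 — true.
(e) floor 4: |A| = 7, |A ∩ B| = 5; needs |A ∩ B| ≥ 5 — true.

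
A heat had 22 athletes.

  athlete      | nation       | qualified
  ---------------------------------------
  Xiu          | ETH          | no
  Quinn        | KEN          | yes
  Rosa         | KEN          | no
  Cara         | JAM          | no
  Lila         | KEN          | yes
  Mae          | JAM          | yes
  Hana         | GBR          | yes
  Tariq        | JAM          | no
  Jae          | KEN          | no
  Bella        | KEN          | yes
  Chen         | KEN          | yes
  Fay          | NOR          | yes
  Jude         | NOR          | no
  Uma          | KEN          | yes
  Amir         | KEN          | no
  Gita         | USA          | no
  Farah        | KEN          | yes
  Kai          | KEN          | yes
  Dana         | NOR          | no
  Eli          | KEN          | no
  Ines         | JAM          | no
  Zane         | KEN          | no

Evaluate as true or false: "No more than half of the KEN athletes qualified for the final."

'No more than half of the KEN athletes qualified for the final' holds iff |A ∩ B| ≤ |A ∖ B|.
A (the restrictor) = {Quinn, Rosa, Lila, Jae, Bella, Chen, Uma, Amir, Farah, Kai, Eli, Zane}, |A| = 12.
A ∩ B = {Quinn, Lila, Bella, Chen, Uma, Farah, Kai}, so |A ∩ B| = 7.
A ∖ B = {Rosa, Jae, Amir, Eli, Zane}, so |A ∖ B| = 5.
7 > 5, so the statement is false.

False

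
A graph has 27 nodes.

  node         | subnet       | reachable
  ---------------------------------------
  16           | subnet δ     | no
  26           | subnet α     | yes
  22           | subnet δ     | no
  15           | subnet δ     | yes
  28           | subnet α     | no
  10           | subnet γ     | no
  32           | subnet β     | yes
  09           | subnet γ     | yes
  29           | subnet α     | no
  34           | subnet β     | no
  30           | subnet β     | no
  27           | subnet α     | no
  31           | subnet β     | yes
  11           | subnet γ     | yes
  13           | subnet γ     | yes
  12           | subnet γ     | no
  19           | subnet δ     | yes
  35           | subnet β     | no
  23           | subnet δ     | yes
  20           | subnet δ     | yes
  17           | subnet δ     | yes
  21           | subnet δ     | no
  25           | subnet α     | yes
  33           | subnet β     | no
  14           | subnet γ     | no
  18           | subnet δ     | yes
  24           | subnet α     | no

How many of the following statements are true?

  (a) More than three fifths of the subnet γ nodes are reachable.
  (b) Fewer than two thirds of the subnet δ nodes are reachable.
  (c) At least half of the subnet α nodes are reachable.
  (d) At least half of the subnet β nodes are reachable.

0

(a) subnet γ: |A| = 6, |A ∩ B| = 3; needs |A ∩ B| / |A| > 3/5 — false.
(b) subnet δ: |A| = 9, |A ∩ B| = 6; needs |A ∩ B| / |A| < 2/3 — false.
(c) subnet α: |A| = 6, |A ∩ B| = 2; needs |A ∩ B| ≥ |A ∖ B| — false.
(d) subnet β: |A| = 6, |A ∩ B| = 2; needs |A ∩ B| ≥ |A ∖ B| — false.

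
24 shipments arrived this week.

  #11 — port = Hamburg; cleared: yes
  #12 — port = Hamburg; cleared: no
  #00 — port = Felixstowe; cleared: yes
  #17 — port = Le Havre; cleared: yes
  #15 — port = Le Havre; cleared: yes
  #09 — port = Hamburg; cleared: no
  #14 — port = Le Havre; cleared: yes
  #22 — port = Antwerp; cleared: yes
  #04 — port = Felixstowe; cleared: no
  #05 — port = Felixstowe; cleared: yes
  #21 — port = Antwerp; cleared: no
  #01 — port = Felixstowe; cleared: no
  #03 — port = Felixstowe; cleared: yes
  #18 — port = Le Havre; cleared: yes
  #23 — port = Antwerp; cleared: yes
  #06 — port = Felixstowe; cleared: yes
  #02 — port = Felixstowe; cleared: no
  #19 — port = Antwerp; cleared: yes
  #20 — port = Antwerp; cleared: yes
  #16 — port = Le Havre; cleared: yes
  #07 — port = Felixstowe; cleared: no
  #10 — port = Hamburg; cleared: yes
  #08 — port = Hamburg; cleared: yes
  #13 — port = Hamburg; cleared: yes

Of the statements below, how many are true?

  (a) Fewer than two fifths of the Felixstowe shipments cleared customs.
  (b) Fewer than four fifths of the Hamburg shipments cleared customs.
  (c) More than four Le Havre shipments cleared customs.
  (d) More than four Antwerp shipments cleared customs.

(a) Felixstowe: |A| = 8, |A ∩ B| = 4; needs |A ∩ B| / |A| < 2/5 — false.
(b) Hamburg: |A| = 6, |A ∩ B| = 4; needs |A ∩ B| / |A| < 4/5 — true.
(c) Le Havre: |A| = 5, |A ∩ B| = 5; needs |A ∩ B| > 4 — true.
(d) Antwerp: |A| = 5, |A ∩ B| = 4; needs |A ∩ B| > 4 — false.

2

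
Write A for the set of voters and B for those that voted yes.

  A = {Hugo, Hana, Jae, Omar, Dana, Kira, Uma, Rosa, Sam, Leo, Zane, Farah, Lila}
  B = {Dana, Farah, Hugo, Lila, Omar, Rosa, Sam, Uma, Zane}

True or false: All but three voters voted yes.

False

Truth condition: |A ∖ B| = 3.
A (the restrictor) = {Hugo, Hana, Jae, Omar, Dana, Kira, Uma, Rosa, Sam, Leo, Zane, Farah, Lila}, |A| = 13.
A ∖ B = {Hana, Jae, Kira, Leo}, so |A ∖ B| = 4.
|A ∖ B| = 4, so the statement is false.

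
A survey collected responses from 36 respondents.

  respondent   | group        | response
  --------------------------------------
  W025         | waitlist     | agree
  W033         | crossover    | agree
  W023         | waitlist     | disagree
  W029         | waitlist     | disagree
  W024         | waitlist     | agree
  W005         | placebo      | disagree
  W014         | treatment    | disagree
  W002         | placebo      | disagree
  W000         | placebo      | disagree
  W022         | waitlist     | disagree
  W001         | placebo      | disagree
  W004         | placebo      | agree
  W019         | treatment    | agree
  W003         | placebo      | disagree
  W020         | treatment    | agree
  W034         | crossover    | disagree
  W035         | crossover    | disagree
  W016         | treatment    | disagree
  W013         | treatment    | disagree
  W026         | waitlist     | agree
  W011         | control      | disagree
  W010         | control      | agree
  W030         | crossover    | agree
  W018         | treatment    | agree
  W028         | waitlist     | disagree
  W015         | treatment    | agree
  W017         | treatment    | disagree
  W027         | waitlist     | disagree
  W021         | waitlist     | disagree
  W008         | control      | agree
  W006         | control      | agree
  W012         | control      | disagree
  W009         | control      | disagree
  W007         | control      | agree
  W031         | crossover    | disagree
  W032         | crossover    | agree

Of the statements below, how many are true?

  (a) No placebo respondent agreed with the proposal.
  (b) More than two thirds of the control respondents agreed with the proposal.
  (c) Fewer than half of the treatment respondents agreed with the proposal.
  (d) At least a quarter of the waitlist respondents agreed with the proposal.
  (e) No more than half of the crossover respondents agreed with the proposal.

(a) placebo: |A| = 6, |A ∩ B| = 1; needs A ∩ B = ∅ (|A ∩ B| = 0) — false.
(b) control: |A| = 7, |A ∩ B| = 4; needs |A ∩ B| / |A| > 2/3 — false.
(c) treatment: |A| = 8, |A ∩ B| = 4; needs |A ∩ B| < |A ∖ B| — false.
(d) waitlist: |A| = 9, |A ∩ B| = 3; needs |A ∩ B| / |A| ≥ 1/4 — true.
(e) crossover: |A| = 6, |A ∩ B| = 3; needs |A ∩ B| ≤ |A ∖ B| — true.

2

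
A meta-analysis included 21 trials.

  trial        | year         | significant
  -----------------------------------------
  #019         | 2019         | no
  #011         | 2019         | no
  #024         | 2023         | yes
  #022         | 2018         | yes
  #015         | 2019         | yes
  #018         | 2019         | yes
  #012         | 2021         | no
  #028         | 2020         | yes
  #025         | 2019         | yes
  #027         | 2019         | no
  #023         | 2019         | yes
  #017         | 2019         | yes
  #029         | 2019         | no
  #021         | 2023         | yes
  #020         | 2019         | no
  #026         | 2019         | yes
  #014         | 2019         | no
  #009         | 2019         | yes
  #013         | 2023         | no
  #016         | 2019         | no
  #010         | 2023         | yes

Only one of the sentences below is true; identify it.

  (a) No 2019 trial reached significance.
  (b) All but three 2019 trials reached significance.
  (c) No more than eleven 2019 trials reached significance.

(c)

|A| = 14, |A ∩ B| = 7, |A ∖ B| = 7.
(a) requires A ∩ B = ∅ (|A ∩ B| = 0): false.
(b) requires |A ∖ B| = 3: false.
(c) requires |A ∩ B| ≤ 11: true.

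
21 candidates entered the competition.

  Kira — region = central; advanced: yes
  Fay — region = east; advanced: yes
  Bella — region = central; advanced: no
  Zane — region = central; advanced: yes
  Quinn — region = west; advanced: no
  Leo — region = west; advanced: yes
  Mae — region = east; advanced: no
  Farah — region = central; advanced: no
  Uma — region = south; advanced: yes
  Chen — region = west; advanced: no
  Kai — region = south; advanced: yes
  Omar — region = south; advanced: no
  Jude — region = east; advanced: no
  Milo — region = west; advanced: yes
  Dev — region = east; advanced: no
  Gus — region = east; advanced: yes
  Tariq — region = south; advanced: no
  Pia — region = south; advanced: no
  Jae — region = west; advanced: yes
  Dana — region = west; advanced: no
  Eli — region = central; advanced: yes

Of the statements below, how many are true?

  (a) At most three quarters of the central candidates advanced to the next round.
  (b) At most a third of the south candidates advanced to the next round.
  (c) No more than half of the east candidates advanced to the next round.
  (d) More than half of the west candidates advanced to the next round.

2

(a) central: |A| = 5, |A ∩ B| = 3; needs |A ∩ B| / |A| ≤ 3/4 — true.
(b) south: |A| = 5, |A ∩ B| = 2; needs |A ∩ B| / |A| ≤ 1/3 — false.
(c) east: |A| = 5, |A ∩ B| = 2; needs |A ∩ B| ≤ |A ∖ B| — true.
(d) west: |A| = 6, |A ∩ B| = 3; needs |A ∩ B| > |A ∖ B| — false.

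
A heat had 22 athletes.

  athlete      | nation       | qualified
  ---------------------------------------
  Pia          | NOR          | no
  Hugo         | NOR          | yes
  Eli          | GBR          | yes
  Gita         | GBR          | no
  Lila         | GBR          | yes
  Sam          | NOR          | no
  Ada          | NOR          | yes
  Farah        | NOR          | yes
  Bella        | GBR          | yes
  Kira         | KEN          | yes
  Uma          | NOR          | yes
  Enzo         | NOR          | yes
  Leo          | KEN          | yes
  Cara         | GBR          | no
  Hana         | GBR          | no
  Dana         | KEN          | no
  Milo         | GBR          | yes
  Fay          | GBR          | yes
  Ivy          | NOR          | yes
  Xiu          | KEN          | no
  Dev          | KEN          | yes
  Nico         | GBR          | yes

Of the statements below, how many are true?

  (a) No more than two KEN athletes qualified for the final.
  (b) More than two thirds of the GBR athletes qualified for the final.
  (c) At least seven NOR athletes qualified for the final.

0

(a) KEN: |A| = 5, |A ∩ B| = 3; needs |A ∩ B| ≤ 2 — false.
(b) GBR: |A| = 9, |A ∩ B| = 6; needs |A ∩ B| / |A| > 2/3 — false.
(c) NOR: |A| = 8, |A ∩ B| = 6; needs |A ∩ B| ≥ 7 — false.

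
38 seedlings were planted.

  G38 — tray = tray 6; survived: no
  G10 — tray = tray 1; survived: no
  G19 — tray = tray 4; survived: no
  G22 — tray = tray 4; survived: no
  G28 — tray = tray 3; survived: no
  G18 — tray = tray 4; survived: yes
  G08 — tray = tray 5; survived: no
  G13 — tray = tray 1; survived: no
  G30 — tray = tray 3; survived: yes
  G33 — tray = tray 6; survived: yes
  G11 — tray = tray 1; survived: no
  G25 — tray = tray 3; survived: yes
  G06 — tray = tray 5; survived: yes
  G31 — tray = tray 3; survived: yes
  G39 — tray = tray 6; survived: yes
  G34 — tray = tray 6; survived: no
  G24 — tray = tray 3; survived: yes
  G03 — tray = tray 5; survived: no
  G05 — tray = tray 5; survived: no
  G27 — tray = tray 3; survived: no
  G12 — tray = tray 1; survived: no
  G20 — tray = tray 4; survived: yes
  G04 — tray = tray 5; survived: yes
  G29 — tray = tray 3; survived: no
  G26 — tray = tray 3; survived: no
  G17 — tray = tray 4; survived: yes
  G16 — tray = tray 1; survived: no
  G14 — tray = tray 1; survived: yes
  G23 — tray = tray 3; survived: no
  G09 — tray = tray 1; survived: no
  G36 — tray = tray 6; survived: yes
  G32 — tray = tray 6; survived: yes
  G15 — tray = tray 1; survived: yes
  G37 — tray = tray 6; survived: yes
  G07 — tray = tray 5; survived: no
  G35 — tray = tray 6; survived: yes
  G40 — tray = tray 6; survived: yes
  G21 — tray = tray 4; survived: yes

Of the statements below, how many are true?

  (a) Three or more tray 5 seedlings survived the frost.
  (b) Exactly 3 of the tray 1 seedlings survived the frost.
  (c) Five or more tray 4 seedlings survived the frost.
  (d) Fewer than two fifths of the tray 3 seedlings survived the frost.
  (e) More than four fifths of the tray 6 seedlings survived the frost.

(a) tray 5: |A| = 6, |A ∩ B| = 2; needs |A ∩ B| ≥ 3 — false.
(b) tray 1: |A| = 8, |A ∩ B| = 2; needs |A ∩ B| = 3 — false.
(c) tray 4: |A| = 6, |A ∩ B| = 4; needs |A ∩ B| ≥ 5 — false.
(d) tray 3: |A| = 9, |A ∩ B| = 4; needs |A ∩ B| / |A| < 2/5 — false.
(e) tray 6: |A| = 9, |A ∩ B| = 7; needs |A ∩ B| / |A| > 4/5 — false.

0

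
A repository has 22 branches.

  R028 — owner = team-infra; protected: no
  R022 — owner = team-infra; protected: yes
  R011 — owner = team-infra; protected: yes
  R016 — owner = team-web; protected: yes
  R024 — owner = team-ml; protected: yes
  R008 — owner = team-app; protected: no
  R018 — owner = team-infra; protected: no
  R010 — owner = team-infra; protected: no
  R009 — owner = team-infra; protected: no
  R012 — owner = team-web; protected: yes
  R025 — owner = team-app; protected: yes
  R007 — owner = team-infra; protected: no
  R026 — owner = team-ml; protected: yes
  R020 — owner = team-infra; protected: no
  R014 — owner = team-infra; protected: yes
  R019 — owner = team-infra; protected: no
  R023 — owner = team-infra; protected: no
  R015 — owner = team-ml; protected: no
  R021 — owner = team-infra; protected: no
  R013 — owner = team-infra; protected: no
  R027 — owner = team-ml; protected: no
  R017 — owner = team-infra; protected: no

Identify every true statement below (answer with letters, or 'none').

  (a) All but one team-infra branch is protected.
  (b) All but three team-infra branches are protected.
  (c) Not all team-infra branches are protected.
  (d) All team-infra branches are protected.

|A| = 14, |A ∩ B| = 3, |A ∖ B| = 11.
(a) |A ∖ B| = 1: fails.
(b) |A ∖ B| = 3: fails.
(c) A ⊄ B (|A ∖ B| ≥ 1): holds.
(d) A ⊆ B, i.e. every element of A is in B (|A ∖ B| = 0): fails.

(c)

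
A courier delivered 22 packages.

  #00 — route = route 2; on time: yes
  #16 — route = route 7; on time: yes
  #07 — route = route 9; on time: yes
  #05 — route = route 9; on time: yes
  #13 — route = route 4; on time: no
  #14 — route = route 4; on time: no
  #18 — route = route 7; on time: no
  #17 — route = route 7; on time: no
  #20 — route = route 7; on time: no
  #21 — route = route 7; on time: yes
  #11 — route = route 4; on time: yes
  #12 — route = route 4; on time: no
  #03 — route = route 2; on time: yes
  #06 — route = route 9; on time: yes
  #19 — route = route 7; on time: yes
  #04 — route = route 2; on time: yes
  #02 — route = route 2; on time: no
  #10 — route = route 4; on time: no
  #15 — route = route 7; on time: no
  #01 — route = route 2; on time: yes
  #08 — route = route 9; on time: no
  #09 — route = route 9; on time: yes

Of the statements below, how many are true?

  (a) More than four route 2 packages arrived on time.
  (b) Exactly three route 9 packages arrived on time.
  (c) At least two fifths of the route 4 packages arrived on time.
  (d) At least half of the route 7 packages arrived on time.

(a) route 2: |A| = 5, |A ∩ B| = 4; needs |A ∩ B| > 4 — false.
(b) route 9: |A| = 5, |A ∩ B| = 4; needs |A ∩ B| = 3 — false.
(c) route 4: |A| = 5, |A ∩ B| = 1; needs |A ∩ B| / |A| ≥ 2/5 — false.
(d) route 7: |A| = 7, |A ∩ B| = 3; needs |A ∩ B| ≥ |A ∖ B| — false.

0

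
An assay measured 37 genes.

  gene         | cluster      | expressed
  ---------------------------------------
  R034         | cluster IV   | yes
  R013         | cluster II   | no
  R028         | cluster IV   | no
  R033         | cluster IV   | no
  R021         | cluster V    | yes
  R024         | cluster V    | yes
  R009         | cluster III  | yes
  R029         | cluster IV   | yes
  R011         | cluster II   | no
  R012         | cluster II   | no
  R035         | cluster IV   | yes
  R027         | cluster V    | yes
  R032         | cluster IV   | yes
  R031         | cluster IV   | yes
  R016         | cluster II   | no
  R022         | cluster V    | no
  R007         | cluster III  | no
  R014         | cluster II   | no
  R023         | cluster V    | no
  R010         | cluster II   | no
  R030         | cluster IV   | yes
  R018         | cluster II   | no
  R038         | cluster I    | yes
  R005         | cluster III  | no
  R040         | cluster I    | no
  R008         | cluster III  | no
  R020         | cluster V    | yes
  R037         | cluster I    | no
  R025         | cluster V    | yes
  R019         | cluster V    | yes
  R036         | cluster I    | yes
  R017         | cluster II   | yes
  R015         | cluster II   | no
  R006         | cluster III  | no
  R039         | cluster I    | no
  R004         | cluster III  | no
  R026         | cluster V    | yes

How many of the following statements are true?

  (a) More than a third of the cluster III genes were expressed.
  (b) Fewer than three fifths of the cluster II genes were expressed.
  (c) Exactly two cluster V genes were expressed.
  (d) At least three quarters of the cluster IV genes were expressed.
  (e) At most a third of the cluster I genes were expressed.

(a) cluster III: |A| = 6, |A ∩ B| = 1; needs |A ∩ B| / |A| > 1/3 — false.
(b) cluster II: |A| = 9, |A ∩ B| = 1; needs |A ∩ B| / |A| < 3/5 — true.
(c) cluster V: |A| = 9, |A ∩ B| = 7; needs |A ∩ B| = 2 — false.
(d) cluster IV: |A| = 8, |A ∩ B| = 6; needs |A ∩ B| / |A| ≥ 3/4 — true.
(e) cluster I: |A| = 5, |A ∩ B| = 2; needs |A ∩ B| / |A| ≤ 1/3 — false.

2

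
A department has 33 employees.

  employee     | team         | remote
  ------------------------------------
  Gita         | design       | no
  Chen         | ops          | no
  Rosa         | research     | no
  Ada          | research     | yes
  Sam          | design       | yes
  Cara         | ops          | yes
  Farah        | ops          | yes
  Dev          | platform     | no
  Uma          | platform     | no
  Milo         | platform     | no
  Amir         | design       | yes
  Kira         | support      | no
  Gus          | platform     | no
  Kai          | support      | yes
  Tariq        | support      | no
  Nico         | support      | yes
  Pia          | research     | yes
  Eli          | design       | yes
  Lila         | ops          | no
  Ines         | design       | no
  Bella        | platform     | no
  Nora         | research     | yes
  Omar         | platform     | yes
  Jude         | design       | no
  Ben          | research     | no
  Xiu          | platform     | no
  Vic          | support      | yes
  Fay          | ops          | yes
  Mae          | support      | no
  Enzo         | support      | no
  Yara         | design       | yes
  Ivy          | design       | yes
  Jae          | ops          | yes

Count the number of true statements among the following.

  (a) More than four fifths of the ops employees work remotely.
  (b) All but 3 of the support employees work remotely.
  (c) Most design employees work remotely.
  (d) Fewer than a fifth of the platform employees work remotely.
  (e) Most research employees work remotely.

3

(a) ops: |A| = 6, |A ∩ B| = 4; needs |A ∩ B| / |A| > 4/5 — false.
(b) support: |A| = 7, |A ∩ B| = 3; needs |A ∖ B| = 3 — false.
(c) design: |A| = 8, |A ∩ B| = 5; needs |A ∩ B| > |A ∖ B| — true.
(d) platform: |A| = 7, |A ∩ B| = 1; needs |A ∩ B| / |A| < 1/5 — true.
(e) research: |A| = 5, |A ∩ B| = 3; needs |A ∩ B| > |A ∖ B| — true.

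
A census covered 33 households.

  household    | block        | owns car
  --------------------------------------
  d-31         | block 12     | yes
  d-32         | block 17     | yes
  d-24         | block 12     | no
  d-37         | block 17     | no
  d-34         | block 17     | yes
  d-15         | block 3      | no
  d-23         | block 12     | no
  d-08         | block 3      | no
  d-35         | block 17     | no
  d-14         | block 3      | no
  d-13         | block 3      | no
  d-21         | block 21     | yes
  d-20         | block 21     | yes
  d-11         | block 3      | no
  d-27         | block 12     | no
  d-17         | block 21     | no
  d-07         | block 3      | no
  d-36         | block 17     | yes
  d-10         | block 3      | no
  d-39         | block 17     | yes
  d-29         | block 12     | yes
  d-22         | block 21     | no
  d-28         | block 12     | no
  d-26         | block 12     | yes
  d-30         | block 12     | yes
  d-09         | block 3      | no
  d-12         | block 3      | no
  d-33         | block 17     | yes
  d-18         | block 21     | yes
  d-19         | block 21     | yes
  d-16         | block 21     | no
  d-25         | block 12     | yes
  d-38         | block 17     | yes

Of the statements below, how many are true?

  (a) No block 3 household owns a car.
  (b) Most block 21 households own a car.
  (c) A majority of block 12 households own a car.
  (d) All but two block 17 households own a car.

(a) block 3: |A| = 9, |A ∩ B| = 0; needs A ∩ B = ∅ (|A ∩ B| = 0) — true.
(b) block 21: |A| = 7, |A ∩ B| = 4; needs |A ∩ B| > |A ∖ B| — true.
(c) block 12: |A| = 9, |A ∩ B| = 5; needs |A ∩ B| > |A ∖ B| — true.
(d) block 17: |A| = 8, |A ∩ B| = 6; needs |A ∖ B| = 2 — true.

4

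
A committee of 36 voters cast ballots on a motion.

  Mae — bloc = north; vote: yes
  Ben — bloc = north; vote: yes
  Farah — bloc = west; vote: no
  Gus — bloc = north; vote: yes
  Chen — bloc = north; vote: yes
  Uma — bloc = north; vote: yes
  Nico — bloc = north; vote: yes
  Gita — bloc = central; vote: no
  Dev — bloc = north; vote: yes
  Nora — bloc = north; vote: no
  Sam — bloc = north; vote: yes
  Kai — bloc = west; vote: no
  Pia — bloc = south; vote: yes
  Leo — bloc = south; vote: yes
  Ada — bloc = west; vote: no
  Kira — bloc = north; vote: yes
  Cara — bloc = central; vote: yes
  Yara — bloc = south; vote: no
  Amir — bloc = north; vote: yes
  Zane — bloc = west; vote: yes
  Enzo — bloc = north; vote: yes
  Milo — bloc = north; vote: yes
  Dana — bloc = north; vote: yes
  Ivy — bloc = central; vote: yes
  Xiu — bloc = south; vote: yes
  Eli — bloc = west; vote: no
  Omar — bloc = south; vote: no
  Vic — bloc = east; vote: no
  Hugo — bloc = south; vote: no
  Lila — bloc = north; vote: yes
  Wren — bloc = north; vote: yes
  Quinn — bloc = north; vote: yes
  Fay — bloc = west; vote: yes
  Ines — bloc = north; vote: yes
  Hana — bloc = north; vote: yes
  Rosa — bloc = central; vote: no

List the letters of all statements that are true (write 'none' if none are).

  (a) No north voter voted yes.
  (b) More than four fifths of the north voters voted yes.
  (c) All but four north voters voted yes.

|A| = 19, |A ∩ B| = 18, |A ∖ B| = 1.
(a) A ∩ B = ∅ (|A ∩ B| = 0): fails.
(b) |A ∩ B| / |A| > 4/5: holds.
(c) |A ∖ B| = 4: fails.

(b)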